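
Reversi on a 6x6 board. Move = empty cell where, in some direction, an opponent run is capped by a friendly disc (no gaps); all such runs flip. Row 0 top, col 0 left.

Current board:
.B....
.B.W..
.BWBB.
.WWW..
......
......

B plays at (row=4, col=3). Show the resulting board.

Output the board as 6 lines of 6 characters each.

Answer: .B....
.B.W..
.BWBB.
.WBB..
...B..
......

Derivation:
Place B at (4,3); scan 8 dirs for brackets.
Dir NW: opp run (3,2) capped by B -> flip
Dir N: opp run (3,3) capped by B -> flip
Dir NE: first cell '.' (not opp) -> no flip
Dir W: first cell '.' (not opp) -> no flip
Dir E: first cell '.' (not opp) -> no flip
Dir SW: first cell '.' (not opp) -> no flip
Dir S: first cell '.' (not opp) -> no flip
Dir SE: first cell '.' (not opp) -> no flip
All flips: (3,2) (3,3)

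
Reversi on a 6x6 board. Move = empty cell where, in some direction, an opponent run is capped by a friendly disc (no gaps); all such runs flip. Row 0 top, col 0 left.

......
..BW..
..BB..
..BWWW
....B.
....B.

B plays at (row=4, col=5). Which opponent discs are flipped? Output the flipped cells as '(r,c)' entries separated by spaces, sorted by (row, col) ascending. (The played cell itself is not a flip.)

Answer: (3,4)

Derivation:
Dir NW: opp run (3,4) capped by B -> flip
Dir N: opp run (3,5), next='.' -> no flip
Dir NE: edge -> no flip
Dir W: first cell 'B' (not opp) -> no flip
Dir E: edge -> no flip
Dir SW: first cell 'B' (not opp) -> no flip
Dir S: first cell '.' (not opp) -> no flip
Dir SE: edge -> no flip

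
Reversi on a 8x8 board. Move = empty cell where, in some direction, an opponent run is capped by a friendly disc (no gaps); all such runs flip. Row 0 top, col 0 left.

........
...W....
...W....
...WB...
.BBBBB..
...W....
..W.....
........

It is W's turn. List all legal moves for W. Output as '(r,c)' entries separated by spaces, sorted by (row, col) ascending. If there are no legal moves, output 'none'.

Answer: (3,1) (3,5) (5,1) (5,5) (5,6)

Derivation:
(2,4): no bracket -> illegal
(2,5): no bracket -> illegal
(3,0): no bracket -> illegal
(3,1): flips 1 -> legal
(3,2): no bracket -> illegal
(3,5): flips 2 -> legal
(3,6): no bracket -> illegal
(4,0): no bracket -> illegal
(4,6): no bracket -> illegal
(5,0): no bracket -> illegal
(5,1): flips 1 -> legal
(5,2): no bracket -> illegal
(5,4): no bracket -> illegal
(5,5): flips 1 -> legal
(5,6): flips 2 -> legal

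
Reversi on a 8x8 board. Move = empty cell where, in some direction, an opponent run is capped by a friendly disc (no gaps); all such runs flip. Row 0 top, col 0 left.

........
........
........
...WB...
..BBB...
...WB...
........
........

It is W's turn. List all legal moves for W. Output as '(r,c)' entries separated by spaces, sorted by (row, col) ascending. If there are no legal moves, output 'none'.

Answer: (3,1) (3,5) (5,1) (5,5)

Derivation:
(2,3): no bracket -> illegal
(2,4): no bracket -> illegal
(2,5): no bracket -> illegal
(3,1): flips 1 -> legal
(3,2): no bracket -> illegal
(3,5): flips 2 -> legal
(4,1): no bracket -> illegal
(4,5): no bracket -> illegal
(5,1): flips 1 -> legal
(5,2): no bracket -> illegal
(5,5): flips 2 -> legal
(6,3): no bracket -> illegal
(6,4): no bracket -> illegal
(6,5): no bracket -> illegal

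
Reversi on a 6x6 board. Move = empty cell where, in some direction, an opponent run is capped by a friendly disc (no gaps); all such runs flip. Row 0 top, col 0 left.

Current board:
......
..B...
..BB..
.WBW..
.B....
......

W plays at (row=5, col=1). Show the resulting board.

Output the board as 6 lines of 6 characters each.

Place W at (5,1); scan 8 dirs for brackets.
Dir NW: first cell '.' (not opp) -> no flip
Dir N: opp run (4,1) capped by W -> flip
Dir NE: first cell '.' (not opp) -> no flip
Dir W: first cell '.' (not opp) -> no flip
Dir E: first cell '.' (not opp) -> no flip
Dir SW: edge -> no flip
Dir S: edge -> no flip
Dir SE: edge -> no flip
All flips: (4,1)

Answer: ......
..B...
..BB..
.WBW..
.W....
.W....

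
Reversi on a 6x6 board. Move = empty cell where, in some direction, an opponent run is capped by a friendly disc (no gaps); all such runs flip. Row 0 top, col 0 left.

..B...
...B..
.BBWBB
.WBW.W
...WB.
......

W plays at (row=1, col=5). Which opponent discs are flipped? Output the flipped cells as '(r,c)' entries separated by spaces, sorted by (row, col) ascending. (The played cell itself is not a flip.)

Dir NW: first cell '.' (not opp) -> no flip
Dir N: first cell '.' (not opp) -> no flip
Dir NE: edge -> no flip
Dir W: first cell '.' (not opp) -> no flip
Dir E: edge -> no flip
Dir SW: opp run (2,4) capped by W -> flip
Dir S: opp run (2,5) capped by W -> flip
Dir SE: edge -> no flip

Answer: (2,4) (2,5)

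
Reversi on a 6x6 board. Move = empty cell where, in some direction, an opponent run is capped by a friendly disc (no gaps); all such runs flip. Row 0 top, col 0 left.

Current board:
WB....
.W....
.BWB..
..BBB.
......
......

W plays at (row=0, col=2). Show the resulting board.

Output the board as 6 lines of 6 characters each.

Place W at (0,2); scan 8 dirs for brackets.
Dir NW: edge -> no flip
Dir N: edge -> no flip
Dir NE: edge -> no flip
Dir W: opp run (0,1) capped by W -> flip
Dir E: first cell '.' (not opp) -> no flip
Dir SW: first cell 'W' (not opp) -> no flip
Dir S: first cell '.' (not opp) -> no flip
Dir SE: first cell '.' (not opp) -> no flip
All flips: (0,1)

Answer: WWW...
.W....
.BWB..
..BBB.
......
......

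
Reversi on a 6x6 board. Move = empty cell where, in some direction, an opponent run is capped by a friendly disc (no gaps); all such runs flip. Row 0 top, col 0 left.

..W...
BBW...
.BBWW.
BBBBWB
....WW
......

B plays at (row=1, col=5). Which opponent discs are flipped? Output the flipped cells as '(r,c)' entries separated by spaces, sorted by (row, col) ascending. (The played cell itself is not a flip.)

Dir NW: first cell '.' (not opp) -> no flip
Dir N: first cell '.' (not opp) -> no flip
Dir NE: edge -> no flip
Dir W: first cell '.' (not opp) -> no flip
Dir E: edge -> no flip
Dir SW: opp run (2,4) capped by B -> flip
Dir S: first cell '.' (not opp) -> no flip
Dir SE: edge -> no flip

Answer: (2,4)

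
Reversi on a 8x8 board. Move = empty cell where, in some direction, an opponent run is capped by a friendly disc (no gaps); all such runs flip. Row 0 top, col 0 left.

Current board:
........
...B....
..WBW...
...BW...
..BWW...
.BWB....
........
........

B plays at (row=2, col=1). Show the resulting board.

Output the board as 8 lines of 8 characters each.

Answer: ........
...B....
.BBBW...
...BW...
..BWW...
.BWB....
........
........

Derivation:
Place B at (2,1); scan 8 dirs for brackets.
Dir NW: first cell '.' (not opp) -> no flip
Dir N: first cell '.' (not opp) -> no flip
Dir NE: first cell '.' (not opp) -> no flip
Dir W: first cell '.' (not opp) -> no flip
Dir E: opp run (2,2) capped by B -> flip
Dir SW: first cell '.' (not opp) -> no flip
Dir S: first cell '.' (not opp) -> no flip
Dir SE: first cell '.' (not opp) -> no flip
All flips: (2,2)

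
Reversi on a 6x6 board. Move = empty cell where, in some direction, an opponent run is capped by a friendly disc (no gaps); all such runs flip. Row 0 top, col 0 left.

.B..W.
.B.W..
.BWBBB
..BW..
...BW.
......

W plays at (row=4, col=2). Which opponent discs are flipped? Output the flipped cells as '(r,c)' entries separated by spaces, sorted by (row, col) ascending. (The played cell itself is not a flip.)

Dir NW: first cell '.' (not opp) -> no flip
Dir N: opp run (3,2) capped by W -> flip
Dir NE: first cell 'W' (not opp) -> no flip
Dir W: first cell '.' (not opp) -> no flip
Dir E: opp run (4,3) capped by W -> flip
Dir SW: first cell '.' (not opp) -> no flip
Dir S: first cell '.' (not opp) -> no flip
Dir SE: first cell '.' (not opp) -> no flip

Answer: (3,2) (4,3)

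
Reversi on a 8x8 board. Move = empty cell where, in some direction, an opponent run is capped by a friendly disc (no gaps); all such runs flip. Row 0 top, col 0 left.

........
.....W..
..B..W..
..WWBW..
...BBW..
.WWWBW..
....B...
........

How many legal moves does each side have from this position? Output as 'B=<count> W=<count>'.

Answer: B=14 W=8

Derivation:
-- B to move --
(0,4): no bracket -> illegal
(0,5): no bracket -> illegal
(0,6): no bracket -> illegal
(1,4): no bracket -> illegal
(1,6): flips 1 -> legal
(2,1): flips 1 -> legal
(2,3): flips 1 -> legal
(2,4): no bracket -> illegal
(2,6): flips 1 -> legal
(3,1): flips 2 -> legal
(3,6): flips 2 -> legal
(4,0): no bracket -> illegal
(4,1): no bracket -> illegal
(4,2): flips 2 -> legal
(4,6): flips 2 -> legal
(5,0): flips 3 -> legal
(5,6): flips 2 -> legal
(6,0): no bracket -> illegal
(6,1): flips 1 -> legal
(6,2): flips 1 -> legal
(6,3): flips 1 -> legal
(6,5): no bracket -> illegal
(6,6): flips 1 -> legal
B mobility = 14
-- W to move --
(1,1): flips 1 -> legal
(1,2): flips 1 -> legal
(1,3): no bracket -> illegal
(2,1): no bracket -> illegal
(2,3): flips 1 -> legal
(2,4): no bracket -> illegal
(3,1): no bracket -> illegal
(4,2): flips 2 -> legal
(6,3): flips 1 -> legal
(6,5): flips 2 -> legal
(7,3): flips 1 -> legal
(7,4): no bracket -> illegal
(7,5): flips 1 -> legal
W mobility = 8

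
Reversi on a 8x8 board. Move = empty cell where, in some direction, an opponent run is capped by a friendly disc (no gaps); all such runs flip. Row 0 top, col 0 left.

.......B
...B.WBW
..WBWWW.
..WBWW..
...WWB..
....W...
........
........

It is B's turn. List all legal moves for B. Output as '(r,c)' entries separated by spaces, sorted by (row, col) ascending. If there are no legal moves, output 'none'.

(0,4): no bracket -> illegal
(0,5): flips 3 -> legal
(0,6): flips 2 -> legal
(1,1): flips 1 -> legal
(1,2): no bracket -> illegal
(1,4): flips 1 -> legal
(2,1): flips 1 -> legal
(2,7): flips 4 -> legal
(3,1): flips 2 -> legal
(3,6): flips 3 -> legal
(3,7): no bracket -> illegal
(4,1): flips 1 -> legal
(4,2): flips 2 -> legal
(4,6): flips 2 -> legal
(5,2): flips 3 -> legal
(5,3): flips 1 -> legal
(5,5): flips 1 -> legal
(6,3): flips 1 -> legal
(6,4): no bracket -> illegal
(6,5): no bracket -> illegal

Answer: (0,5) (0,6) (1,1) (1,4) (2,1) (2,7) (3,1) (3,6) (4,1) (4,2) (4,6) (5,2) (5,3) (5,5) (6,3)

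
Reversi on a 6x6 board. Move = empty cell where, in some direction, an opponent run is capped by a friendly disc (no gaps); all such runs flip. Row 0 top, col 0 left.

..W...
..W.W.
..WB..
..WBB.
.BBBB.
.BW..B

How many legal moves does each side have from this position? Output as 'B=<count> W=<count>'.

Answer: B=6 W=7

Derivation:
-- B to move --
(0,1): flips 1 -> legal
(0,3): no bracket -> illegal
(0,4): no bracket -> illegal
(0,5): flips 1 -> legal
(1,1): flips 1 -> legal
(1,3): no bracket -> illegal
(1,5): no bracket -> illegal
(2,1): flips 2 -> legal
(2,4): no bracket -> illegal
(2,5): no bracket -> illegal
(3,1): flips 1 -> legal
(5,3): flips 1 -> legal
B mobility = 6
-- W to move --
(1,3): no bracket -> illegal
(2,4): flips 1 -> legal
(2,5): flips 2 -> legal
(3,0): flips 1 -> legal
(3,1): no bracket -> illegal
(3,5): flips 2 -> legal
(4,0): no bracket -> illegal
(4,5): flips 2 -> legal
(5,0): flips 2 -> legal
(5,3): no bracket -> illegal
(5,4): flips 1 -> legal
W mobility = 7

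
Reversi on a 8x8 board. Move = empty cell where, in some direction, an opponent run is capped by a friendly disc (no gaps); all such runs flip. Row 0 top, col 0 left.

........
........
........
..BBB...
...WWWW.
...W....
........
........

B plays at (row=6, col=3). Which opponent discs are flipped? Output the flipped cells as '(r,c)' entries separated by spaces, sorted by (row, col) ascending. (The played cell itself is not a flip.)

Answer: (4,3) (5,3)

Derivation:
Dir NW: first cell '.' (not opp) -> no flip
Dir N: opp run (5,3) (4,3) capped by B -> flip
Dir NE: first cell '.' (not opp) -> no flip
Dir W: first cell '.' (not opp) -> no flip
Dir E: first cell '.' (not opp) -> no flip
Dir SW: first cell '.' (not opp) -> no flip
Dir S: first cell '.' (not opp) -> no flip
Dir SE: first cell '.' (not opp) -> no flip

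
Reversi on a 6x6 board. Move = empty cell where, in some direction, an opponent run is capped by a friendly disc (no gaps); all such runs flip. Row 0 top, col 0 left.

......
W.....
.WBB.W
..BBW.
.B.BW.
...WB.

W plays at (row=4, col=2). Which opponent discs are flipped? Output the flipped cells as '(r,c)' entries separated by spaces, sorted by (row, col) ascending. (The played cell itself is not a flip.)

Dir NW: first cell '.' (not opp) -> no flip
Dir N: opp run (3,2) (2,2), next='.' -> no flip
Dir NE: opp run (3,3), next='.' -> no flip
Dir W: opp run (4,1), next='.' -> no flip
Dir E: opp run (4,3) capped by W -> flip
Dir SW: first cell '.' (not opp) -> no flip
Dir S: first cell '.' (not opp) -> no flip
Dir SE: first cell 'W' (not opp) -> no flip

Answer: (4,3)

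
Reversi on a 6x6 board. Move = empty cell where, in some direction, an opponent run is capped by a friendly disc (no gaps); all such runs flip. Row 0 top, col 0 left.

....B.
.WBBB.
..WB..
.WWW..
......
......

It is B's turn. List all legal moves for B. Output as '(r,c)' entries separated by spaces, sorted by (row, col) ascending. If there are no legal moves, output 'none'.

Answer: (1,0) (2,1) (4,0) (4,1) (4,2) (4,3)

Derivation:
(0,0): no bracket -> illegal
(0,1): no bracket -> illegal
(0,2): no bracket -> illegal
(1,0): flips 1 -> legal
(2,0): no bracket -> illegal
(2,1): flips 1 -> legal
(2,4): no bracket -> illegal
(3,0): no bracket -> illegal
(3,4): no bracket -> illegal
(4,0): flips 2 -> legal
(4,1): flips 1 -> legal
(4,2): flips 2 -> legal
(4,3): flips 1 -> legal
(4,4): no bracket -> illegal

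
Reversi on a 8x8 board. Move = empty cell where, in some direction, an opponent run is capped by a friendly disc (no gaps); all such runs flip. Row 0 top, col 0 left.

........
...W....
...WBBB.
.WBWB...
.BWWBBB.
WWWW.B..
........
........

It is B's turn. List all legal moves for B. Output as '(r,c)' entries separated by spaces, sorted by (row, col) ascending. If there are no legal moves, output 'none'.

Answer: (0,2) (1,2) (1,4) (2,1) (2,2) (3,0) (5,4) (6,0) (6,1) (6,2) (6,3)

Derivation:
(0,2): flips 1 -> legal
(0,3): no bracket -> illegal
(0,4): no bracket -> illegal
(1,2): flips 1 -> legal
(1,4): flips 1 -> legal
(2,0): no bracket -> illegal
(2,1): flips 1 -> legal
(2,2): flips 2 -> legal
(3,0): flips 1 -> legal
(4,0): no bracket -> illegal
(5,4): flips 1 -> legal
(6,0): flips 3 -> legal
(6,1): flips 3 -> legal
(6,2): flips 3 -> legal
(6,3): flips 1 -> legal
(6,4): no bracket -> illegal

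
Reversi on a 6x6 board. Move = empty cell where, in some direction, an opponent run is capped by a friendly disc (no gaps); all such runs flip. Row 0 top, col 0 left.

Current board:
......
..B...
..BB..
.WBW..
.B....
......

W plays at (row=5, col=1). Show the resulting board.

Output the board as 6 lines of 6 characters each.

Place W at (5,1); scan 8 dirs for brackets.
Dir NW: first cell '.' (not opp) -> no flip
Dir N: opp run (4,1) capped by W -> flip
Dir NE: first cell '.' (not opp) -> no flip
Dir W: first cell '.' (not opp) -> no flip
Dir E: first cell '.' (not opp) -> no flip
Dir SW: edge -> no flip
Dir S: edge -> no flip
Dir SE: edge -> no flip
All flips: (4,1)

Answer: ......
..B...
..BB..
.WBW..
.W....
.W....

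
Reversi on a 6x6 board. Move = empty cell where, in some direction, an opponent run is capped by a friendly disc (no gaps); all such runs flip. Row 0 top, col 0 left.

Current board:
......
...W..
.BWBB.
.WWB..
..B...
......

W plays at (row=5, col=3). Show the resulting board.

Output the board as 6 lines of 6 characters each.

Answer: ......
...W..
.BWBB.
.WWB..
..W...
...W..

Derivation:
Place W at (5,3); scan 8 dirs for brackets.
Dir NW: opp run (4,2) capped by W -> flip
Dir N: first cell '.' (not opp) -> no flip
Dir NE: first cell '.' (not opp) -> no flip
Dir W: first cell '.' (not opp) -> no flip
Dir E: first cell '.' (not opp) -> no flip
Dir SW: edge -> no flip
Dir S: edge -> no flip
Dir SE: edge -> no flip
All flips: (4,2)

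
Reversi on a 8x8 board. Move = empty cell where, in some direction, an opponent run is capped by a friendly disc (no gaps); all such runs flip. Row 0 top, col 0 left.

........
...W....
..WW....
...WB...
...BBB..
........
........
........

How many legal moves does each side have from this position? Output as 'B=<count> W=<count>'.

-- B to move --
(0,2): no bracket -> illegal
(0,3): flips 3 -> legal
(0,4): no bracket -> illegal
(1,1): flips 2 -> legal
(1,2): flips 1 -> legal
(1,4): no bracket -> illegal
(2,1): no bracket -> illegal
(2,4): no bracket -> illegal
(3,1): no bracket -> illegal
(3,2): flips 1 -> legal
(4,2): no bracket -> illegal
B mobility = 4
-- W to move --
(2,4): no bracket -> illegal
(2,5): no bracket -> illegal
(3,2): no bracket -> illegal
(3,5): flips 1 -> legal
(3,6): no bracket -> illegal
(4,2): no bracket -> illegal
(4,6): no bracket -> illegal
(5,2): no bracket -> illegal
(5,3): flips 1 -> legal
(5,4): no bracket -> illegal
(5,5): flips 1 -> legal
(5,6): flips 2 -> legal
W mobility = 4

Answer: B=4 W=4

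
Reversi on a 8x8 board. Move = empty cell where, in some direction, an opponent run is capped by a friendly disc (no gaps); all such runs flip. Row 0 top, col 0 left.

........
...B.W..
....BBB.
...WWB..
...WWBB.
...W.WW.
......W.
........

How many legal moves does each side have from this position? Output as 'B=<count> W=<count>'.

Answer: B=13 W=6

Derivation:
-- B to move --
(0,4): flips 1 -> legal
(0,5): flips 1 -> legal
(0,6): flips 1 -> legal
(1,4): no bracket -> illegal
(1,6): no bracket -> illegal
(2,2): no bracket -> illegal
(2,3): flips 1 -> legal
(3,2): flips 2 -> legal
(4,2): flips 3 -> legal
(4,7): no bracket -> illegal
(5,2): flips 2 -> legal
(5,4): flips 2 -> legal
(5,7): no bracket -> illegal
(6,2): flips 2 -> legal
(6,3): no bracket -> illegal
(6,4): flips 1 -> legal
(6,5): flips 1 -> legal
(6,7): flips 1 -> legal
(7,5): no bracket -> illegal
(7,6): flips 2 -> legal
(7,7): no bracket -> illegal
B mobility = 13
-- W to move --
(0,2): no bracket -> illegal
(0,3): no bracket -> illegal
(0,4): no bracket -> illegal
(1,2): no bracket -> illegal
(1,4): flips 1 -> legal
(1,6): flips 1 -> legal
(1,7): flips 2 -> legal
(2,2): no bracket -> illegal
(2,3): no bracket -> illegal
(2,7): no bracket -> illegal
(3,6): flips 2 -> legal
(3,7): flips 2 -> legal
(4,7): flips 2 -> legal
(5,4): no bracket -> illegal
(5,7): no bracket -> illegal
W mobility = 6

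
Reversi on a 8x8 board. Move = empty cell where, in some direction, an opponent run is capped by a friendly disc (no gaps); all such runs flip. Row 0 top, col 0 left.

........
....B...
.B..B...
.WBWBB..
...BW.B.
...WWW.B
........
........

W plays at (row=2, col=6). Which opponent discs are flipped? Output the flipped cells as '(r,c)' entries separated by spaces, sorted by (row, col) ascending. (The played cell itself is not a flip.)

Dir NW: first cell '.' (not opp) -> no flip
Dir N: first cell '.' (not opp) -> no flip
Dir NE: first cell '.' (not opp) -> no flip
Dir W: first cell '.' (not opp) -> no flip
Dir E: first cell '.' (not opp) -> no flip
Dir SW: opp run (3,5) capped by W -> flip
Dir S: first cell '.' (not opp) -> no flip
Dir SE: first cell '.' (not opp) -> no flip

Answer: (3,5)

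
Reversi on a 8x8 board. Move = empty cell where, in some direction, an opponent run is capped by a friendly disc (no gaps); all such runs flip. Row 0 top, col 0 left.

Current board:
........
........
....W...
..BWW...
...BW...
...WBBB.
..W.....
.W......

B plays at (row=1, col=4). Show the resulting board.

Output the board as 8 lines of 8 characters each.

Place B at (1,4); scan 8 dirs for brackets.
Dir NW: first cell '.' (not opp) -> no flip
Dir N: first cell '.' (not opp) -> no flip
Dir NE: first cell '.' (not opp) -> no flip
Dir W: first cell '.' (not opp) -> no flip
Dir E: first cell '.' (not opp) -> no flip
Dir SW: first cell '.' (not opp) -> no flip
Dir S: opp run (2,4) (3,4) (4,4) capped by B -> flip
Dir SE: first cell '.' (not opp) -> no flip
All flips: (2,4) (3,4) (4,4)

Answer: ........
....B...
....B...
..BWB...
...BB...
...WBBB.
..W.....
.W......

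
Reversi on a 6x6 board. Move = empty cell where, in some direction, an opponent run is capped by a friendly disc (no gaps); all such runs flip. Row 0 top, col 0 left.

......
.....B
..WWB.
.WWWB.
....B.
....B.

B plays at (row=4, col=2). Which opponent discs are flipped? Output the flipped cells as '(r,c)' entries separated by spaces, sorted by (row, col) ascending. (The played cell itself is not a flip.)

Dir NW: opp run (3,1), next='.' -> no flip
Dir N: opp run (3,2) (2,2), next='.' -> no flip
Dir NE: opp run (3,3) capped by B -> flip
Dir W: first cell '.' (not opp) -> no flip
Dir E: first cell '.' (not opp) -> no flip
Dir SW: first cell '.' (not opp) -> no flip
Dir S: first cell '.' (not opp) -> no flip
Dir SE: first cell '.' (not opp) -> no flip

Answer: (3,3)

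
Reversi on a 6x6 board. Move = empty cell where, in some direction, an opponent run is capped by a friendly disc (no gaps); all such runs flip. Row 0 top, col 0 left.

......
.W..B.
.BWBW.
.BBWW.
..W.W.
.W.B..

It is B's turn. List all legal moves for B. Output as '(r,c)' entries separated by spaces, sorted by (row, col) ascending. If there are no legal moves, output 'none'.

Answer: (0,1) (1,2) (1,3) (2,5) (3,5) (4,3) (4,5) (5,2) (5,4)

Derivation:
(0,0): no bracket -> illegal
(0,1): flips 1 -> legal
(0,2): no bracket -> illegal
(1,0): no bracket -> illegal
(1,2): flips 1 -> legal
(1,3): flips 1 -> legal
(1,5): no bracket -> illegal
(2,0): no bracket -> illegal
(2,5): flips 1 -> legal
(3,5): flips 3 -> legal
(4,0): no bracket -> illegal
(4,1): no bracket -> illegal
(4,3): flips 1 -> legal
(4,5): flips 1 -> legal
(5,0): no bracket -> illegal
(5,2): flips 1 -> legal
(5,4): flips 3 -> legal
(5,5): no bracket -> illegal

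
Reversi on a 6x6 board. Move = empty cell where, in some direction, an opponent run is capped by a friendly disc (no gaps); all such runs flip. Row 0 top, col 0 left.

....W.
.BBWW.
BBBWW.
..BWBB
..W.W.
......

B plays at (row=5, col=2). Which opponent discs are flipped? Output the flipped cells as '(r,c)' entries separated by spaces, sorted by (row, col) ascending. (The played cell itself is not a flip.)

Dir NW: first cell '.' (not opp) -> no flip
Dir N: opp run (4,2) capped by B -> flip
Dir NE: first cell '.' (not opp) -> no flip
Dir W: first cell '.' (not opp) -> no flip
Dir E: first cell '.' (not opp) -> no flip
Dir SW: edge -> no flip
Dir S: edge -> no flip
Dir SE: edge -> no flip

Answer: (4,2)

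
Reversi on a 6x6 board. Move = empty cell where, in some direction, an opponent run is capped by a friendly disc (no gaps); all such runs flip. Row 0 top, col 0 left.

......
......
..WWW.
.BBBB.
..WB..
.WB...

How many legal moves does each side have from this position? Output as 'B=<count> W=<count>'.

Answer: B=8 W=6

Derivation:
-- B to move --
(1,1): flips 1 -> legal
(1,2): flips 2 -> legal
(1,3): flips 2 -> legal
(1,4): flips 2 -> legal
(1,5): flips 1 -> legal
(2,1): no bracket -> illegal
(2,5): no bracket -> illegal
(3,5): no bracket -> illegal
(4,0): no bracket -> illegal
(4,1): flips 1 -> legal
(5,0): flips 1 -> legal
(5,3): flips 1 -> legal
B mobility = 8
-- W to move --
(2,0): flips 1 -> legal
(2,1): no bracket -> illegal
(2,5): no bracket -> illegal
(3,0): no bracket -> illegal
(3,5): no bracket -> illegal
(4,0): flips 1 -> legal
(4,1): flips 1 -> legal
(4,4): flips 3 -> legal
(4,5): flips 1 -> legal
(5,3): flips 3 -> legal
(5,4): no bracket -> illegal
W mobility = 6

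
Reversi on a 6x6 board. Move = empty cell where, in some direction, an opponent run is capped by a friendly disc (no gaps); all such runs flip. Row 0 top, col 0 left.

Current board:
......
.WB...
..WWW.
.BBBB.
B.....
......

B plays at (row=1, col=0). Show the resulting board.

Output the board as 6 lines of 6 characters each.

Answer: ......
BBB...
..WWW.
.BBBB.
B.....
......

Derivation:
Place B at (1,0); scan 8 dirs for brackets.
Dir NW: edge -> no flip
Dir N: first cell '.' (not opp) -> no flip
Dir NE: first cell '.' (not opp) -> no flip
Dir W: edge -> no flip
Dir E: opp run (1,1) capped by B -> flip
Dir SW: edge -> no flip
Dir S: first cell '.' (not opp) -> no flip
Dir SE: first cell '.' (not opp) -> no flip
All flips: (1,1)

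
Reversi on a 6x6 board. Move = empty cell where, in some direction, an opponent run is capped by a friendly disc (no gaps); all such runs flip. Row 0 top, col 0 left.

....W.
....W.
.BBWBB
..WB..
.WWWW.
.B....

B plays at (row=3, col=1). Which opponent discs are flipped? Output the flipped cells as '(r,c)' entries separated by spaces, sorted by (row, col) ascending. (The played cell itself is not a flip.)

Dir NW: first cell '.' (not opp) -> no flip
Dir N: first cell 'B' (not opp) -> no flip
Dir NE: first cell 'B' (not opp) -> no flip
Dir W: first cell '.' (not opp) -> no flip
Dir E: opp run (3,2) capped by B -> flip
Dir SW: first cell '.' (not opp) -> no flip
Dir S: opp run (4,1) capped by B -> flip
Dir SE: opp run (4,2), next='.' -> no flip

Answer: (3,2) (4,1)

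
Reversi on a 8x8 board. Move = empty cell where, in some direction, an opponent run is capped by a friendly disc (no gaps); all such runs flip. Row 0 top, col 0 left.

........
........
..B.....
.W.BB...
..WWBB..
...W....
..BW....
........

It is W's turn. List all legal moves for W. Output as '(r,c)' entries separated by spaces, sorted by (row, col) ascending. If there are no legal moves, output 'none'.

(1,1): no bracket -> illegal
(1,2): no bracket -> illegal
(1,3): flips 1 -> legal
(2,1): no bracket -> illegal
(2,3): flips 1 -> legal
(2,4): flips 1 -> legal
(2,5): flips 1 -> legal
(3,2): no bracket -> illegal
(3,5): flips 1 -> legal
(3,6): no bracket -> illegal
(4,6): flips 2 -> legal
(5,1): no bracket -> illegal
(5,2): no bracket -> illegal
(5,4): no bracket -> illegal
(5,5): no bracket -> illegal
(5,6): no bracket -> illegal
(6,1): flips 1 -> legal
(7,1): flips 1 -> legal
(7,2): no bracket -> illegal
(7,3): no bracket -> illegal

Answer: (1,3) (2,3) (2,4) (2,5) (3,5) (4,6) (6,1) (7,1)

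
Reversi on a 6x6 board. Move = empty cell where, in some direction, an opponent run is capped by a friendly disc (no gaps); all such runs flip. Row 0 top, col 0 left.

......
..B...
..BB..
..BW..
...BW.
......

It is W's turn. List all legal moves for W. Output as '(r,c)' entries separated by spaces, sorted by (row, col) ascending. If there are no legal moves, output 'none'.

(0,1): no bracket -> illegal
(0,2): no bracket -> illegal
(0,3): no bracket -> illegal
(1,1): flips 1 -> legal
(1,3): flips 1 -> legal
(1,4): no bracket -> illegal
(2,1): no bracket -> illegal
(2,4): no bracket -> illegal
(3,1): flips 1 -> legal
(3,4): no bracket -> illegal
(4,1): no bracket -> illegal
(4,2): flips 1 -> legal
(5,2): no bracket -> illegal
(5,3): flips 1 -> legal
(5,4): no bracket -> illegal

Answer: (1,1) (1,3) (3,1) (4,2) (5,3)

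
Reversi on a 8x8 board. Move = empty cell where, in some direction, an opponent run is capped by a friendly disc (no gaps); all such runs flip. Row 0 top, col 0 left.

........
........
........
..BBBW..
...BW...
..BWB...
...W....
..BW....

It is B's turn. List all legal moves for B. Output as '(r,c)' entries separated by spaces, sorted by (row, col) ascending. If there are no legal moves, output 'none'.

(2,4): no bracket -> illegal
(2,5): no bracket -> illegal
(2,6): no bracket -> illegal
(3,6): flips 1 -> legal
(4,2): no bracket -> illegal
(4,5): flips 1 -> legal
(4,6): no bracket -> illegal
(5,5): flips 1 -> legal
(6,2): no bracket -> illegal
(6,4): no bracket -> illegal
(7,4): flips 2 -> legal

Answer: (3,6) (4,5) (5,5) (7,4)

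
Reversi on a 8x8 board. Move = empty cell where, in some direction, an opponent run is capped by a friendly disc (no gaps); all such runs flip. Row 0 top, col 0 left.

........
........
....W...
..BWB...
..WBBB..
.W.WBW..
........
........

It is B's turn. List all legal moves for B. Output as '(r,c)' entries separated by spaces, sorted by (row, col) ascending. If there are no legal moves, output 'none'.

(1,3): no bracket -> illegal
(1,4): flips 1 -> legal
(1,5): no bracket -> illegal
(2,2): flips 1 -> legal
(2,3): flips 1 -> legal
(2,5): no bracket -> illegal
(3,1): no bracket -> illegal
(3,5): no bracket -> illegal
(4,0): no bracket -> illegal
(4,1): flips 1 -> legal
(4,6): no bracket -> illegal
(5,0): no bracket -> illegal
(5,2): flips 2 -> legal
(5,6): flips 1 -> legal
(6,0): no bracket -> illegal
(6,1): no bracket -> illegal
(6,2): flips 1 -> legal
(6,3): flips 1 -> legal
(6,4): no bracket -> illegal
(6,5): flips 1 -> legal
(6,6): flips 1 -> legal

Answer: (1,4) (2,2) (2,3) (4,1) (5,2) (5,6) (6,2) (6,3) (6,5) (6,6)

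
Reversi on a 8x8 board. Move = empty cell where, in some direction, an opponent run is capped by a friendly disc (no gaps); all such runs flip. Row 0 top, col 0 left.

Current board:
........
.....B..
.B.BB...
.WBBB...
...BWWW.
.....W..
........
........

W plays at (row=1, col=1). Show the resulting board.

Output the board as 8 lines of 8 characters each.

Answer: ........
.W...B..
.W.BB...
.WBBB...
...BWWW.
.....W..
........
........

Derivation:
Place W at (1,1); scan 8 dirs for brackets.
Dir NW: first cell '.' (not opp) -> no flip
Dir N: first cell '.' (not opp) -> no flip
Dir NE: first cell '.' (not opp) -> no flip
Dir W: first cell '.' (not opp) -> no flip
Dir E: first cell '.' (not opp) -> no flip
Dir SW: first cell '.' (not opp) -> no flip
Dir S: opp run (2,1) capped by W -> flip
Dir SE: first cell '.' (not opp) -> no flip
All flips: (2,1)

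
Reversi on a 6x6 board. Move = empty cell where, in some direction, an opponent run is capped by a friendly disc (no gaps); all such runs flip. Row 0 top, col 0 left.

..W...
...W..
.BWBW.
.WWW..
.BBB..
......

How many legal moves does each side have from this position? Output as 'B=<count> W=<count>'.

Answer: B=5 W=9

Derivation:
-- B to move --
(0,1): no bracket -> illegal
(0,3): flips 1 -> legal
(0,4): no bracket -> illegal
(1,1): no bracket -> illegal
(1,2): flips 2 -> legal
(1,4): no bracket -> illegal
(1,5): flips 2 -> legal
(2,0): flips 1 -> legal
(2,5): flips 1 -> legal
(3,0): no bracket -> illegal
(3,4): no bracket -> illegal
(3,5): no bracket -> illegal
(4,0): no bracket -> illegal
(4,4): no bracket -> illegal
B mobility = 5
-- W to move --
(1,0): flips 1 -> legal
(1,1): flips 1 -> legal
(1,2): no bracket -> illegal
(1,4): flips 1 -> legal
(2,0): flips 1 -> legal
(3,0): no bracket -> illegal
(3,4): no bracket -> illegal
(4,0): no bracket -> illegal
(4,4): no bracket -> illegal
(5,0): flips 1 -> legal
(5,1): flips 2 -> legal
(5,2): flips 1 -> legal
(5,3): flips 2 -> legal
(5,4): flips 1 -> legal
W mobility = 9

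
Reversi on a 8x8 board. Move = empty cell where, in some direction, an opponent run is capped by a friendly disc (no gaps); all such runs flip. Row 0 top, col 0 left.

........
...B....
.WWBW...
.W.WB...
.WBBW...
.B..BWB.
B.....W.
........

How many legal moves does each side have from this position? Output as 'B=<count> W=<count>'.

Answer: B=10 W=9

Derivation:
-- B to move --
(1,0): no bracket -> illegal
(1,1): flips 3 -> legal
(1,2): no bracket -> illegal
(1,4): flips 1 -> legal
(1,5): flips 2 -> legal
(2,0): flips 3 -> legal
(2,5): flips 1 -> legal
(3,0): no bracket -> illegal
(3,2): flips 1 -> legal
(3,5): flips 1 -> legal
(4,0): flips 3 -> legal
(4,5): flips 1 -> legal
(4,6): no bracket -> illegal
(5,0): no bracket -> illegal
(5,2): no bracket -> illegal
(5,3): no bracket -> illegal
(5,7): no bracket -> illegal
(6,4): no bracket -> illegal
(6,5): no bracket -> illegal
(6,7): no bracket -> illegal
(7,5): no bracket -> illegal
(7,6): flips 1 -> legal
(7,7): no bracket -> illegal
B mobility = 10
-- W to move --
(0,2): flips 1 -> legal
(0,3): flips 2 -> legal
(0,4): flips 1 -> legal
(1,2): no bracket -> illegal
(1,4): no bracket -> illegal
(2,5): no bracket -> illegal
(3,2): no bracket -> illegal
(3,5): flips 1 -> legal
(4,0): no bracket -> illegal
(4,5): no bracket -> illegal
(4,6): flips 1 -> legal
(4,7): no bracket -> illegal
(5,0): no bracket -> illegal
(5,2): no bracket -> illegal
(5,3): flips 3 -> legal
(5,7): flips 1 -> legal
(6,1): flips 1 -> legal
(6,2): no bracket -> illegal
(6,3): no bracket -> illegal
(6,4): flips 1 -> legal
(6,5): no bracket -> illegal
(6,7): no bracket -> illegal
(7,0): no bracket -> illegal
(7,1): no bracket -> illegal
W mobility = 9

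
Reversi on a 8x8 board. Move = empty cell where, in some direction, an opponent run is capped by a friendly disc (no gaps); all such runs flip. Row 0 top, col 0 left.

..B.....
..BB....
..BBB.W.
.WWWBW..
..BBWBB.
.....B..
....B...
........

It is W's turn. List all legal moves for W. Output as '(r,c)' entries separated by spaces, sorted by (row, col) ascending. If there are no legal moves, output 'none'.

(0,1): no bracket -> illegal
(0,3): flips 2 -> legal
(0,4): flips 2 -> legal
(1,1): flips 1 -> legal
(1,4): flips 3 -> legal
(1,5): flips 1 -> legal
(2,1): no bracket -> illegal
(2,5): no bracket -> illegal
(3,6): no bracket -> illegal
(3,7): no bracket -> illegal
(4,1): flips 2 -> legal
(4,7): flips 2 -> legal
(5,1): flips 1 -> legal
(5,2): flips 1 -> legal
(5,3): flips 2 -> legal
(5,4): flips 1 -> legal
(5,6): no bracket -> illegal
(5,7): flips 1 -> legal
(6,3): no bracket -> illegal
(6,5): flips 2 -> legal
(6,6): flips 1 -> legal
(7,3): no bracket -> illegal
(7,4): no bracket -> illegal
(7,5): no bracket -> illegal

Answer: (0,3) (0,4) (1,1) (1,4) (1,5) (4,1) (4,7) (5,1) (5,2) (5,3) (5,4) (5,7) (6,5) (6,6)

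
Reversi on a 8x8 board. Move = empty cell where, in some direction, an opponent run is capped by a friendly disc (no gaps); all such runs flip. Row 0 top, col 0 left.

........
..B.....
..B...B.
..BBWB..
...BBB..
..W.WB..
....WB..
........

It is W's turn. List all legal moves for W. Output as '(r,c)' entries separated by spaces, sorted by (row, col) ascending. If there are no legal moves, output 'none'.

Answer: (2,1) (3,1) (3,6) (4,6) (5,6) (6,6) (7,6)

Derivation:
(0,1): no bracket -> illegal
(0,2): no bracket -> illegal
(0,3): no bracket -> illegal
(1,1): no bracket -> illegal
(1,3): no bracket -> illegal
(1,5): no bracket -> illegal
(1,6): no bracket -> illegal
(1,7): no bracket -> illegal
(2,1): flips 2 -> legal
(2,3): no bracket -> illegal
(2,4): no bracket -> illegal
(2,5): no bracket -> illegal
(2,7): no bracket -> illegal
(3,1): flips 2 -> legal
(3,6): flips 2 -> legal
(3,7): no bracket -> illegal
(4,1): no bracket -> illegal
(4,2): no bracket -> illegal
(4,6): flips 1 -> legal
(5,3): no bracket -> illegal
(5,6): flips 2 -> legal
(6,6): flips 1 -> legal
(7,4): no bracket -> illegal
(7,5): no bracket -> illegal
(7,6): flips 1 -> legal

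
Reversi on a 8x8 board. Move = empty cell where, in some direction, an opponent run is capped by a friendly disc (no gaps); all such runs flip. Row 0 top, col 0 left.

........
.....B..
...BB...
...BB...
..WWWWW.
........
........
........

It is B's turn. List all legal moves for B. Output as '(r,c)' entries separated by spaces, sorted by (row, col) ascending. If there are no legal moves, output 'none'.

Answer: (5,1) (5,2) (5,3) (5,4) (5,5) (5,6)

Derivation:
(3,1): no bracket -> illegal
(3,2): no bracket -> illegal
(3,5): no bracket -> illegal
(3,6): no bracket -> illegal
(3,7): no bracket -> illegal
(4,1): no bracket -> illegal
(4,7): no bracket -> illegal
(5,1): flips 1 -> legal
(5,2): flips 1 -> legal
(5,3): flips 1 -> legal
(5,4): flips 1 -> legal
(5,5): flips 1 -> legal
(5,6): flips 1 -> legal
(5,7): no bracket -> illegal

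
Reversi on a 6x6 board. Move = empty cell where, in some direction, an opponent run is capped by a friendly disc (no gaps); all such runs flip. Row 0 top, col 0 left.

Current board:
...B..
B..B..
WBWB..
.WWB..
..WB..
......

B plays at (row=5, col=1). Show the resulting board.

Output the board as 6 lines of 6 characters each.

Answer: ...B..
B..B..
WBWB..
.WWB..
..BB..
.B....

Derivation:
Place B at (5,1); scan 8 dirs for brackets.
Dir NW: first cell '.' (not opp) -> no flip
Dir N: first cell '.' (not opp) -> no flip
Dir NE: opp run (4,2) capped by B -> flip
Dir W: first cell '.' (not opp) -> no flip
Dir E: first cell '.' (not opp) -> no flip
Dir SW: edge -> no flip
Dir S: edge -> no flip
Dir SE: edge -> no flip
All flips: (4,2)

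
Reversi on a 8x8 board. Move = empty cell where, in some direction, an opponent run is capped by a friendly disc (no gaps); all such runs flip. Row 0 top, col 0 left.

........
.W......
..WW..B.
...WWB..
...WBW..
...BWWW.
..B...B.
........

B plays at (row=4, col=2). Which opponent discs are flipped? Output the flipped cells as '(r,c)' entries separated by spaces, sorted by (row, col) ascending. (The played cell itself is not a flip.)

Dir NW: first cell '.' (not opp) -> no flip
Dir N: first cell '.' (not opp) -> no flip
Dir NE: opp run (3,3), next='.' -> no flip
Dir W: first cell '.' (not opp) -> no flip
Dir E: opp run (4,3) capped by B -> flip
Dir SW: first cell '.' (not opp) -> no flip
Dir S: first cell '.' (not opp) -> no flip
Dir SE: first cell 'B' (not opp) -> no flip

Answer: (4,3)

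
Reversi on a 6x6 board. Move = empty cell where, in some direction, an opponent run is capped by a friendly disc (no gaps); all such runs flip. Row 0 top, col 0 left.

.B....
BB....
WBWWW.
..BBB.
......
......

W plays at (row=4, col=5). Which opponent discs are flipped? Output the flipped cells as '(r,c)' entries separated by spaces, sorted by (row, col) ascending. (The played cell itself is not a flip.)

Dir NW: opp run (3,4) capped by W -> flip
Dir N: first cell '.' (not opp) -> no flip
Dir NE: edge -> no flip
Dir W: first cell '.' (not opp) -> no flip
Dir E: edge -> no flip
Dir SW: first cell '.' (not opp) -> no flip
Dir S: first cell '.' (not opp) -> no flip
Dir SE: edge -> no flip

Answer: (3,4)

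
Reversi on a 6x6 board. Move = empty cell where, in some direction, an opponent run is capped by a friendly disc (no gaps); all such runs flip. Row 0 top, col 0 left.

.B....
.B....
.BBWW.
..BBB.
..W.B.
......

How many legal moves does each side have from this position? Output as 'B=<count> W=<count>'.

-- B to move --
(1,2): flips 1 -> legal
(1,3): flips 1 -> legal
(1,4): flips 2 -> legal
(1,5): flips 1 -> legal
(2,5): flips 2 -> legal
(3,1): no bracket -> illegal
(3,5): no bracket -> illegal
(4,1): no bracket -> illegal
(4,3): no bracket -> illegal
(5,1): flips 1 -> legal
(5,2): flips 1 -> legal
(5,3): no bracket -> illegal
B mobility = 7
-- W to move --
(0,0): no bracket -> illegal
(0,2): no bracket -> illegal
(1,0): no bracket -> illegal
(1,2): flips 2 -> legal
(1,3): no bracket -> illegal
(2,0): flips 2 -> legal
(2,5): no bracket -> illegal
(3,0): no bracket -> illegal
(3,1): no bracket -> illegal
(3,5): no bracket -> illegal
(4,1): flips 1 -> legal
(4,3): flips 1 -> legal
(4,5): flips 1 -> legal
(5,3): no bracket -> illegal
(5,4): flips 2 -> legal
(5,5): no bracket -> illegal
W mobility = 6

Answer: B=7 W=6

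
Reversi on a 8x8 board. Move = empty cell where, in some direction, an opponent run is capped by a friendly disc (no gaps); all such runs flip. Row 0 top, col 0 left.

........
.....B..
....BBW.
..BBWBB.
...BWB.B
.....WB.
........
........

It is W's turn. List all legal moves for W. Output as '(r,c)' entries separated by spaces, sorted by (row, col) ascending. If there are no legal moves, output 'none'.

Answer: (0,4) (0,5) (1,4) (1,6) (2,2) (2,3) (3,1) (3,7) (4,2) (4,6) (5,2) (5,7) (6,7)

Derivation:
(0,4): flips 1 -> legal
(0,5): flips 4 -> legal
(0,6): no bracket -> illegal
(1,3): no bracket -> illegal
(1,4): flips 1 -> legal
(1,6): flips 1 -> legal
(2,1): no bracket -> illegal
(2,2): flips 1 -> legal
(2,3): flips 2 -> legal
(2,7): no bracket -> illegal
(3,1): flips 2 -> legal
(3,7): flips 2 -> legal
(4,1): no bracket -> illegal
(4,2): flips 1 -> legal
(4,6): flips 2 -> legal
(5,2): flips 1 -> legal
(5,3): no bracket -> illegal
(5,4): no bracket -> illegal
(5,7): flips 1 -> legal
(6,5): no bracket -> illegal
(6,6): no bracket -> illegal
(6,7): flips 2 -> legal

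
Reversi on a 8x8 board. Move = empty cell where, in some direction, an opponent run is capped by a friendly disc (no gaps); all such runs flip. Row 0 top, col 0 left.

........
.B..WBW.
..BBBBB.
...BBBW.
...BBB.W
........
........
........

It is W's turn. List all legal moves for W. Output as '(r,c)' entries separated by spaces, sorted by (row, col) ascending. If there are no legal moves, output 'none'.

(0,0): no bracket -> illegal
(0,1): no bracket -> illegal
(0,2): no bracket -> illegal
(0,4): no bracket -> illegal
(0,5): no bracket -> illegal
(0,6): no bracket -> illegal
(1,0): no bracket -> illegal
(1,2): no bracket -> illegal
(1,3): no bracket -> illegal
(1,7): no bracket -> illegal
(2,0): no bracket -> illegal
(2,1): no bracket -> illegal
(2,7): no bracket -> illegal
(3,1): no bracket -> illegal
(3,2): flips 4 -> legal
(3,7): no bracket -> illegal
(4,2): no bracket -> illegal
(4,6): no bracket -> illegal
(5,2): flips 3 -> legal
(5,3): no bracket -> illegal
(5,4): flips 4 -> legal
(5,5): no bracket -> illegal
(5,6): no bracket -> illegal

Answer: (3,2) (5,2) (5,4)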